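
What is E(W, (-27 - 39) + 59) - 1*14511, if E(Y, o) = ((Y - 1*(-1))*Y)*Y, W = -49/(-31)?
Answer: -432105121/29791 ≈ -14505.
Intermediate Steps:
W = 49/31 (W = -49*(-1/31) = 49/31 ≈ 1.5806)
E(Y, o) = Y²*(1 + Y) (E(Y, o) = ((Y + 1)*Y)*Y = ((1 + Y)*Y)*Y = (Y*(1 + Y))*Y = Y²*(1 + Y))
E(W, (-27 - 39) + 59) - 1*14511 = (49/31)²*(1 + 49/31) - 1*14511 = (2401/961)*(80/31) - 14511 = 192080/29791 - 14511 = -432105121/29791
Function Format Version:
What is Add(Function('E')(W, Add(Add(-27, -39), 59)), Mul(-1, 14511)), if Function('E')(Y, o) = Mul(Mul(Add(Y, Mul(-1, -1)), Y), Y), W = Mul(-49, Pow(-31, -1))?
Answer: Rational(-432105121, 29791) ≈ -14505.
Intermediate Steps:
W = Rational(49, 31) (W = Mul(-49, Rational(-1, 31)) = Rational(49, 31) ≈ 1.5806)
Function('E')(Y, o) = Mul(Pow(Y, 2), Add(1, Y)) (Function('E')(Y, o) = Mul(Mul(Add(Y, 1), Y), Y) = Mul(Mul(Add(1, Y), Y), Y) = Mul(Mul(Y, Add(1, Y)), Y) = Mul(Pow(Y, 2), Add(1, Y)))
Add(Function('E')(W, Add(Add(-27, -39), 59)), Mul(-1, 14511)) = Add(Mul(Pow(Rational(49, 31), 2), Add(1, Rational(49, 31))), Mul(-1, 14511)) = Add(Mul(Rational(2401, 961), Rational(80, 31)), -14511) = Add(Rational(192080, 29791), -14511) = Rational(-432105121, 29791)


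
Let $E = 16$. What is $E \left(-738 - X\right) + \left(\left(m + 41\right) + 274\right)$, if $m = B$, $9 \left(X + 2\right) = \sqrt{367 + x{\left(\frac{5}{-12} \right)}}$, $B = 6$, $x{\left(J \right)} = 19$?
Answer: $-11455 - \frac{16 \sqrt{386}}{9} \approx -11490.0$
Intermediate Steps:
$X = -2 + \frac{\sqrt{386}}{9}$ ($X = -2 + \frac{\sqrt{367 + 19}}{9} = -2 + \frac{\sqrt{386}}{9} \approx 0.18299$)
$m = 6$
$E \left(-738 - X\right) + \left(\left(m + 41\right) + 274\right) = 16 \left(-738 - \left(-2 + \frac{\sqrt{386}}{9}\right)\right) + \left(\left(6 + 41\right) + 274\right) = 16 \left(-738 + \left(2 - \frac{\sqrt{386}}{9}\right)\right) + \left(47 + 274\right) = 16 \left(-736 - \frac{\sqrt{386}}{9}\right) + 321 = \left(-11776 - \frac{16 \sqrt{386}}{9}\right) + 321 = -11455 - \frac{16 \sqrt{386}}{9}$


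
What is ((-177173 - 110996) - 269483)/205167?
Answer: -185884/68389 ≈ -2.7180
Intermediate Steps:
((-177173 - 110996) - 269483)/205167 = (-288169 - 269483)*(1/205167) = -557652*1/205167 = -185884/68389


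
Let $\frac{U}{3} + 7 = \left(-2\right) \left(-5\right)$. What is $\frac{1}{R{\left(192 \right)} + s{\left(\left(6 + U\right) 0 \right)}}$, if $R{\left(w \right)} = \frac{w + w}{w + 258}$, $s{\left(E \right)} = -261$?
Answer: $- \frac{75}{19511} \approx -0.003844$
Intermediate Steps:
$U = 9$ ($U = -21 + 3 \left(\left(-2\right) \left(-5\right)\right) = -21 + 3 \cdot 10 = -21 + 30 = 9$)
$R{\left(w \right)} = \frac{2 w}{258 + w}$
$\frac{1}{R{\left(192 \right)} + s{\left(\left(6 + U\right) 0 \right)}} = \frac{1}{2 \cdot 192 \frac{1}{258 + 192} - 261} = \frac{1}{2 \cdot 192 \cdot \frac{1}{450} - 261} = \frac{1}{\frac{64}{75} - 261} = \frac{1}{- \frac{19511}{75}} = - \frac{75}{19511}$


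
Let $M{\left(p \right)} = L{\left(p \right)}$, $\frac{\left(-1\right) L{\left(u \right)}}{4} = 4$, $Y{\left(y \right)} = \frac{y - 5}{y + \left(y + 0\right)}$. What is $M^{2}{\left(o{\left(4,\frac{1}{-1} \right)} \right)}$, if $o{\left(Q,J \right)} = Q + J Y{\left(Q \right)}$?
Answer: $256$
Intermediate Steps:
$Y{\left(y \right)} = \frac{-5 + y}{2 y}$ ($Y{\left(y \right)} = \frac{-5 + y}{y + y} = \frac{-5 + y}{2 y}$)
$L{\left(u \right)} = -16$ ($L{\left(u \right)} = \left(-4\right) 4 = -16$)
$o{\left(Q,J \right)} = Q + \frac{J \left(-5 + Q\right)}{2 Q}$ ($o{\left(Q,J \right)} = Q + J \frac{-5 + Q}{2 Q} = Q + \frac{J \left(-5 + Q\right)}{2 Q}$)
$M{\left(p \right)} = -16$
$M^{2}{\left(o{\left(4,\frac{1}{-1} \right)} \right)} = \left(-16\right)^{2} = 256$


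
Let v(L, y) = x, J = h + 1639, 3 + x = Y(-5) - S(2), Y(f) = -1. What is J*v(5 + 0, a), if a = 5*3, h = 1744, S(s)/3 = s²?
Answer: -54128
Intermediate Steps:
S(s) = 3*s²
a = 15
x = -16 (x = -3 + (-1 - 3*2²) = -3 + (-1 - 3*4) = -3 + (-1 - 1*12) = -3 + (-1 - 12) = -3 - 13 = -16)
J = 3383 (J = 1744 + 1639 = 3383)
v(L, y) = -16
J*v(5 + 0, a) = 3383*(-16) = -54128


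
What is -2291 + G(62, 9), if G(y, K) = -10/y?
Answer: -71026/31 ≈ -2291.2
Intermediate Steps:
-2291 + G(62, 9) = -2291 - 10/62 = -2291 - 10*1/62 = -2291 - 5/31 = -71026/31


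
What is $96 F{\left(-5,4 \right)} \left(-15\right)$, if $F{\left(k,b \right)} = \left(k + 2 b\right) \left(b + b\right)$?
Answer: $-34560$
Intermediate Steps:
$F{\left(k,b \right)} = 2 b \left(k + 2 b\right)$ ($F{\left(k,b \right)} = \left(k + 2 b\right) 2 b = 2 b \left(k + 2 b\right)$)
$96 F{\left(-5,4 \right)} \left(-15\right) = 96 \cdot 2 \cdot 4 \left(-5 + 2 \cdot 4\right) \left(-15\right) = 96 \cdot 2 \cdot 4 \left(-5 + 8\right) \left(-15\right) = 96 \cdot 2 \cdot 4 \cdot 3 \left(-15\right) = 96 \cdot 24 \left(-15\right) = 2304 \left(-15\right) = -34560$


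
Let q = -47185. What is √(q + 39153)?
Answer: 4*I*√502 ≈ 89.621*I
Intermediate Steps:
√(q + 39153) = √(-47185 + 39153) = √(-8032) = 4*I*√502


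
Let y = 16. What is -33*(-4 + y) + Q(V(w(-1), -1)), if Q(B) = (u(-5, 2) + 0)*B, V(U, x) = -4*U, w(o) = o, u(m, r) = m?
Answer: -416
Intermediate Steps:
Q(B) = -5*B (Q(B) = (-5 + 0)*B = -5*B)
-33*(-4 + y) + Q(V(w(-1), -1)) = -33*(-4 + 16) - (-20)*(-1) = -33*12 - 5*4 = -396 - 20 = -416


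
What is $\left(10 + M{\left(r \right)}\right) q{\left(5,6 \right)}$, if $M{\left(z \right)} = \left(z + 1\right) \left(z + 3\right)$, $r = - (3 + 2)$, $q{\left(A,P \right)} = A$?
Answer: $90$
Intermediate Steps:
$r = -5$ ($r = \left(-1\right) 5 = -5$)
$M{\left(z \right)} = \left(1 + z\right) \left(3 + z\right)$
$\left(10 + M{\left(r \right)}\right) q{\left(5,6 \right)} = \left(10 + \left(3 + \left(-5\right)^{2} + 4 \left(-5\right)\right)\right) 5 = \left(10 + \left(3 + 25 - 20\right)\right) 5 = \left(10 + 8\right) 5 = 18 \cdot 5 = 90$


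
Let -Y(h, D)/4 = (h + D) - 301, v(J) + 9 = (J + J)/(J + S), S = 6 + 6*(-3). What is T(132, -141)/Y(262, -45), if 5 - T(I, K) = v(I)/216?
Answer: 2717/181440 ≈ 0.014975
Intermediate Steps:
S = -12 (S = 6 - 18 = -12)
v(J) = -9 + 2*J/(-12 + J) (v(J) = -9 + (J + J)/(J - 12) = -9 + (2*J)/(-12 + J) = -9 + 2*J/(-12 + J))
Y(h, D) = 1204 - 4*D - 4*h (Y(h, D) = -4*((h + D) - 301) = -4*((D + h) - 301) = -4*(-301 + D + h) = 1204 - 4*D - 4*h)
T(I, K) = 5 - (108 - 7*I)/(216*(-12 + I)) (T(I, K) = 5 - (108 - 7*I)/(-12 + I)/216 = 5 - (108 - 7*I)/(216*(-12 + I)))
T(132, -141)/Y(262, -45) = ((-13068 + 1087*132)/(216*(-12 + 132)))/(1204 - 4*(-45) - 4*262) = ((1/216)*(-13068 + 143484)/120)/(1204 + 180 - 1048) = ((1/216)*(1/120)*130416)/336 = (2717/540)*(1/336) = 2717/181440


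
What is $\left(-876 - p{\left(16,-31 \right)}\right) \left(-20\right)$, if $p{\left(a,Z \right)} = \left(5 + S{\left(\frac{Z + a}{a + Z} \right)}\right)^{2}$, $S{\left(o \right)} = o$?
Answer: $18240$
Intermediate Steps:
$p{\left(a,Z \right)} = 36$ ($p{\left(a,Z \right)} = \left(5 + \frac{Z + a}{a + Z}\right)^{2} = \left(5 + \frac{Z + a}{Z + a}\right)^{2} = \left(5 + 1\right)^{2} = 6^{2} = 36$)
$\left(-876 - p{\left(16,-31 \right)}\right) \left(-20\right) = \left(-876 - 36\right) \left(-20\right) = \left(-912\right) \left(-20\right) = 18240$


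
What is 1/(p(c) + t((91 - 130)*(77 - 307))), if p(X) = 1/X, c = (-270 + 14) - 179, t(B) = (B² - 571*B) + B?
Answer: 435/32776379999 ≈ 1.3272e-8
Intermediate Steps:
t(B) = B² - 570*B
c = -435 (c = -256 - 179 = -435)
1/(p(c) + t((91 - 130)*(77 - 307))) = 1/(1/(-435) + ((91 - 130)*(77 - 307))*(-570 + (91 - 130)*(77 - 307))) = 1/(-1/435 + (-39*(-230))*(-570 - 39*(-230))) = 1/(-1/435 + 8970*(-570 + 8970)) = 1/(-1/435 + 8970*8400) = 1/(-1/435 + 75348000) = 1/(32776379999/435) = 435/32776379999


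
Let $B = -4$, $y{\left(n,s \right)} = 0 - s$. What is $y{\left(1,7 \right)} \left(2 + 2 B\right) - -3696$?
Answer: $3738$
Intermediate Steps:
$y{\left(n,s \right)} = - s$
$y{\left(1,7 \right)} \left(2 + 2 B\right) - -3696 = \left(-1\right) 7 \left(2 + 2 \left(-4\right)\right) - -3696 = - 7 \left(2 - 8\right) + 3696 = \left(-7\right) \left(-6\right) + 3696 = 42 + 3696 = 3738$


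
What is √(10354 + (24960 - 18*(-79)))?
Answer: 8*√574 ≈ 191.67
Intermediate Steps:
√(10354 + (24960 - 18*(-79))) = √(10354 + (24960 - 1*(-1422))) = √(10354 + (24960 + 1422)) = √(10354 + 26382) = √36736 = 8*√574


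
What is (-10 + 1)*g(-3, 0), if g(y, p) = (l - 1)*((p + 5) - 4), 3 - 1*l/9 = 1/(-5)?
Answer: -1251/5 ≈ -250.20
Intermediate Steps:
l = 144/5 (l = 27 - 9/(-5) = 27 - 9*(-1)/5 = 27 - 9*(-⅕) = 27 + 9/5 = 144/5 ≈ 28.800)
g(y, p) = 139/5 + 139*p/5 (g(y, p) = (144/5 - 1)*((p + 5) - 4) = 139*((5 + p) - 4)/5 = 139*(1 + p)/5 = 139/5 + 139*p/5)
(-10 + 1)*g(-3, 0) = (-10 + 1)*(139/5 + (139/5)*0) = -9*(139/5 + 0) = -9*139/5 = -1251/5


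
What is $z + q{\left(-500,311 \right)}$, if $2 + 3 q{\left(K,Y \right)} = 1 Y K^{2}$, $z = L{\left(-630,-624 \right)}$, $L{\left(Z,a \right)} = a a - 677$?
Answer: $26305365$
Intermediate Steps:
$L{\left(Z,a \right)} = -677 + a^{2}$ ($L{\left(Z,a \right)} = a^{2} - 677 = -677 + a^{2}$)
$z = 388699$ ($z = -677 + \left(-624\right)^{2} = -677 + 389376 = 388699$)
$q{\left(K,Y \right)} = - \frac{2}{3} + \frac{Y K^{2}}{3}$ ($q{\left(K,Y \right)} = - \frac{2}{3} + \frac{1 Y K^{2}}{3} = - \frac{2}{3} + \frac{Y K^{2}}{3}$)
$z + q{\left(-500,311 \right)} = 388699 - \left(\frac{2}{3} - \frac{311 \left(-500\right)^{2}}{3}\right) = 388699 - \left(\frac{2}{3} - \frac{77750000}{3}\right) = 388699 + \left(- \frac{2}{3} + \frac{77750000}{3}\right) = 388699 + 25916666 = 26305365$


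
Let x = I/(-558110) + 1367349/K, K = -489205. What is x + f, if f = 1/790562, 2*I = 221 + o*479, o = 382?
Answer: -25549121464520441/8633892119533324 ≈ -2.9592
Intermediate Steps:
I = 183199/2 (I = (221 + 382*479)/2 = (221 + 182978)/2 = (½)*183199 = 183199/2 ≈ 91600.)
f = 1/790562 ≈ 1.2649e-6
x = -64635366703/21842416204 (x = (183199/2)/(-558110) + 1367349/(-489205) = (183199/2)*(-1/558110) + 1367349*(-1/489205) = -183199/1116220 - 1367349/489205 = -64635366703/21842416204 ≈ -2.9592)
x + f = -64635366703/21842416204 + 1/790562 = -25549121464520441/8633892119533324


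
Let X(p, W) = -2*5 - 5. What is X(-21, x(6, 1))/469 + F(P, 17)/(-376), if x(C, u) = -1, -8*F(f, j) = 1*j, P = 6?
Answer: -37147/1410752 ≈ -0.026331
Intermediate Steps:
F(f, j) = -j/8
X(p, W) = -15 (X(p, W) = -10 - 5 = -15)
X(-21, x(6, 1))/469 + F(P, 17)/(-376) = -15/469 - ⅛*17/(-376) = -15*1/469 - 17/8*(-1/376) = -15/469 + 17/3008 = -37147/1410752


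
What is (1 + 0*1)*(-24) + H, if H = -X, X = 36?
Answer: -60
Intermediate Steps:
H = -36 (H = -1*36 = -36)
(1 + 0*1)*(-24) + H = (1 + 0*1)*(-24) - 36 = (1 + 0)*(-24) - 36 = 1*(-24) - 36 = -24 - 36 = -60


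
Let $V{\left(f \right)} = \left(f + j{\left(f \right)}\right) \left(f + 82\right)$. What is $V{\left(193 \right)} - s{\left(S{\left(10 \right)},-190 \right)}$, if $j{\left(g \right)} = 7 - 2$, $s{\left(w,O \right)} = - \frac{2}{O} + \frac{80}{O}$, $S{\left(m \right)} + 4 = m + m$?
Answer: $\frac{5172789}{95} \approx 54450.0$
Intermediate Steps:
$S{\left(m \right)} = -4 + 2 m$ ($S{\left(m \right)} = -4 + \left(m + m\right) = -4 + 2 m$)
$s{\left(w,O \right)} = \frac{78}{O}$
$j{\left(g \right)} = 5$
$V{\left(f \right)} = \left(5 + f\right) \left(82 + f\right)$ ($V{\left(f \right)} = \left(f + 5\right) \left(f + 82\right) = \left(5 + f\right) \left(82 + f\right)$)
$V{\left(193 \right)} - s{\left(S{\left(10 \right)},-190 \right)} = \left(410 + 193^{2} + 87 \cdot 193\right) - \frac{78}{-190} = \left(410 + 37249 + 16791\right) - 78 \left(- \frac{1}{190}\right) = 54450 - - \frac{39}{95} = 54450 + \frac{39}{95} = \frac{5172789}{95}$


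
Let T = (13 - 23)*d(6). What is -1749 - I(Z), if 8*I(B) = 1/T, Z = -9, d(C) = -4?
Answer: -559681/320 ≈ -1749.0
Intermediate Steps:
T = 40 (T = (13 - 23)*(-4) = -10*(-4) = 40)
I(B) = 1/320 (I(B) = (⅛)/40 = (⅛)*(1/40) = 1/320)
-1749 - I(Z) = -1749 - 1*1/320 = -1749 - 1/320 = -559681/320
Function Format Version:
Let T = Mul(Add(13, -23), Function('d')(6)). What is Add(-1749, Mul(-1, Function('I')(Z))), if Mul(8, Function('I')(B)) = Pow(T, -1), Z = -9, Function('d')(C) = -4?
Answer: Rational(-559681, 320) ≈ -1749.0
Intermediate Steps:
T = 40 (T = Mul(Add(13, -23), -4) = Mul(-10, -4) = 40)
Function('I')(B) = Rational(1, 320) (Function('I')(B) = Mul(Rational(1, 8), Pow(40, -1)) = Mul(Rational(1, 8), Rational(1, 40)) = Rational(1, 320))
Add(-1749, Mul(-1, Function('I')(Z))) = Add(-1749, Mul(-1, Rational(1, 320))) = Add(-1749, Rational(-1, 320)) = Rational(-559681, 320)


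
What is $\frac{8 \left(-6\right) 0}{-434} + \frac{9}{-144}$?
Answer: $- \frac{1}{16} \approx -0.0625$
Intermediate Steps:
$\frac{8 \left(-6\right) 0}{-434} + \frac{9}{-144} = \left(-48\right) 0 \left(- \frac{1}{434}\right) + 9 \left(- \frac{1}{144}\right) = 0 \left(- \frac{1}{434}\right) - \frac{1}{16} = 0 - \frac{1}{16} = - \frac{1}{16}$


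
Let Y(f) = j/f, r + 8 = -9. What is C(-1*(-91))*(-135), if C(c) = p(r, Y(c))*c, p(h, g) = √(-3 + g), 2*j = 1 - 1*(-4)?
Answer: -135*I*√98462/2 ≈ -21181.0*I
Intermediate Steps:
j = 5/2 (j = (1 - 1*(-4))/2 = (1 + 4)/2 = (½)*5 = 5/2 ≈ 2.5000)
r = -17 (r = -8 - 9 = -17)
Y(f) = 5/(2*f)
C(c) = c*√(-3 + 5/(2*c)) (C(c) = √(-3 + 5/(2*c))*c = c*√(-3 + 5/(2*c)))
C(-1*(-91))*(-135) = ((-1*(-91))*√(-12 + 10/((-1*(-91))))/2)*(-135) = ((½)*91*√(-12 + 10/91))*(-135) = ((½)*91*√(-1082/91))*(-135) = ((½)*91*(I*√98462/91))*(-135) = (I*√98462/2)*(-135) = -135*I*√98462/2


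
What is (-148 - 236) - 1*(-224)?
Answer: -160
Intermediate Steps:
(-148 - 236) - 1*(-224) = -384 + 224 = -160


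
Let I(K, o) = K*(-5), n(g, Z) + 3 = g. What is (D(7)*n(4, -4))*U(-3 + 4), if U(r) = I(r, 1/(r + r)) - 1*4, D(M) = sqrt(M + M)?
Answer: -9*sqrt(14) ≈ -33.675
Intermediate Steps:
n(g, Z) = -3 + g
D(M) = sqrt(2)*sqrt(M) (D(M) = sqrt(2*M) = sqrt(2)*sqrt(M))
I(K, o) = -5*K
U(r) = -4 - 5*r (U(r) = -5*r - 1*4 = -5*r - 4 = -4 - 5*r)
(D(7)*n(4, -4))*U(-3 + 4) = ((sqrt(2)*sqrt(7))*(-3 + 4))*(-4 - 5*(-3 + 4)) = (sqrt(14)*1)*(-4 - 5*1) = sqrt(14)*(-4 - 5) = sqrt(14)*(-9) = -9*sqrt(14)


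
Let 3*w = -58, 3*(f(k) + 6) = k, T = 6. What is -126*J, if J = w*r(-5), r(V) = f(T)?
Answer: -9744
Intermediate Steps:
f(k) = -6 + k/3
r(V) = -4 (r(V) = -6 + (1/3)*6 = -6 + 2 = -4)
w = -58/3 (w = (1/3)*(-58) = -58/3 ≈ -19.333)
J = 232/3 (J = -58/3*(-4) = 232/3 ≈ 77.333)
-126*J = -126*232/3 = -9744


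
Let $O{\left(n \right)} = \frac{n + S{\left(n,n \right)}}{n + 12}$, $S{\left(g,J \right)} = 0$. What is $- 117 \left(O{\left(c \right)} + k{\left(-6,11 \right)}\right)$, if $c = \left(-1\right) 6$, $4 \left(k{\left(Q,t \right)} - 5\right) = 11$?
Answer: $- \frac{3159}{4} \approx -789.75$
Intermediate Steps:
$k{\left(Q,t \right)} = \frac{31}{4}$ ($k{\left(Q,t \right)} = 5 + \frac{1}{4} \cdot 11 = 5 + \frac{11}{4} = \frac{31}{4}$)
$c = -6$
$O{\left(n \right)} = \frac{n}{12 + n}$ ($O{\left(n \right)} = \frac{n + 0}{n + 12} = \frac{n}{12 + n}$)
$- 117 \left(O{\left(c \right)} + k{\left(-6,11 \right)}\right) = - 117 \left(- \frac{6}{12 - 6} + \frac{31}{4}\right) = - 117 \left(- \frac{6}{6} + \frac{31}{4}\right) = - 117 \left(\left(-6\right) \frac{1}{6} + \frac{31}{4}\right) = - 117 \left(-1 + \frac{31}{4}\right) = \left(-117\right) \frac{27}{4} = - \frac{3159}{4}$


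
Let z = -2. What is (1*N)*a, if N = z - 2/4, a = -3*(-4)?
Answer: -30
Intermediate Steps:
a = 12
N = -5/2 (N = -2 - 2/4 = -2 - 1*½ = -2 - ½ = -5/2 ≈ -2.5000)
(1*N)*a = (1*(-5/2))*12 = -5/2*12 = -30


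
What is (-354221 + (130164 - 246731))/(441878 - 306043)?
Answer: -470788/135835 ≈ -3.4659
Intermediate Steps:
(-354221 + (130164 - 246731))/(441878 - 306043) = (-354221 - 116567)/135835 = -470788*1/135835 = -470788/135835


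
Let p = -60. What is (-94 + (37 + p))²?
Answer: 13689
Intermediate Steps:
(-94 + (37 + p))² = (-94 + (37 - 60))² = (-94 - 23)² = (-117)² = 13689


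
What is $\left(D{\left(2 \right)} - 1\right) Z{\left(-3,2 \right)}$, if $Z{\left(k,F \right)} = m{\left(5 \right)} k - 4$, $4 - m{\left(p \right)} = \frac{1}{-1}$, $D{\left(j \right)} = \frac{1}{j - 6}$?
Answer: $\frac{95}{4} \approx 23.75$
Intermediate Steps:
$D{\left(j \right)} = \frac{1}{-6 + j}$
$m{\left(p \right)} = 5$ ($m{\left(p \right)} = 4 - \frac{1}{-1} = 4 - -1 = 4 + 1 = 5$)
$Z{\left(k,F \right)} = -4 + 5 k$ ($Z{\left(k,F \right)} = 5 k - 4 = -4 + 5 k$)
$\left(D{\left(2 \right)} - 1\right) Z{\left(-3,2 \right)} = \left(\frac{1}{-6 + 2} - 1\right) \left(-4 + 5 \left(-3\right)\right) = \left(\frac{1}{-4} - 1\right) \left(-4 - 15\right) = \left(- \frac{1}{4} - 1\right) \left(-19\right) = \left(- \frac{5}{4}\right) \left(-19\right) = \frac{95}{4}$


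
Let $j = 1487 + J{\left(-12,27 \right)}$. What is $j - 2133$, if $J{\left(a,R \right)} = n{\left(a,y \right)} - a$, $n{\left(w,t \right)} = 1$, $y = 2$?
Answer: $-633$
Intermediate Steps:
$J{\left(a,R \right)} = 1 - a$
$j = 1500$ ($j = 1487 + \left(1 - -12\right) = 1487 + \left(1 + 12\right) = 1487 + 13 = 1500$)
$j - 2133 = 1500 - 2133 = -633$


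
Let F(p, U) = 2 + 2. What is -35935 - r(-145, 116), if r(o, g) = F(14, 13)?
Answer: -35939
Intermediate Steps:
F(p, U) = 4
r(o, g) = 4
-35935 - r(-145, 116) = -35935 - 1*4 = -35935 - 4 = -35939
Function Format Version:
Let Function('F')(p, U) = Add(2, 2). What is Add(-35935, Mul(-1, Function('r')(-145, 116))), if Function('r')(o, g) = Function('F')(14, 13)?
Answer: -35939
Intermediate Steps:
Function('F')(p, U) = 4
Function('r')(o, g) = 4
Add(-35935, Mul(-1, Function('r')(-145, 116))) = Add(-35935, Mul(-1, 4)) = Add(-35935, -4) = -35939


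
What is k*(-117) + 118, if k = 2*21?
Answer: -4796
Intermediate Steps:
k = 42
k*(-117) + 118 = 42*(-117) + 118 = -4914 + 118 = -4796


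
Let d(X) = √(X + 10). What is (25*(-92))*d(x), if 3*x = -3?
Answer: -6900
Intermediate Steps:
x = -1 (x = (⅓)*(-3) = -1)
d(X) = √(10 + X)
(25*(-92))*d(x) = (25*(-92))*√(10 - 1) = -2300*√9 = -2300*3 = -6900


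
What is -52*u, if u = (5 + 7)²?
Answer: -7488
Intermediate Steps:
u = 144 (u = 12² = 144)
-52*u = -52*144 = -7488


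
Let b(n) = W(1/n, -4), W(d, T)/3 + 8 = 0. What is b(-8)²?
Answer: 576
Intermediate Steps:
W(d, T) = -24 (W(d, T) = -24 + 3*0 = -24 + 0 = -24)
b(n) = -24
b(-8)² = (-24)² = 576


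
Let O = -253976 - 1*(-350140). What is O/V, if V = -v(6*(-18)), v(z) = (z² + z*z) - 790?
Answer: -48082/11269 ≈ -4.2667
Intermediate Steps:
v(z) = -790 + 2*z² (v(z) = (z² + z²) - 790 = 2*z² - 790 = -790 + 2*z²)
V = -22538 (V = -(-790 + 2*(6*(-18))²) = -(-790 + 2*(-108)²) = -(-790 + 2*11664) = -(-790 + 23328) = -1*22538 = -22538)
O = 96164 (O = -253976 + 350140 = 96164)
O/V = 96164/(-22538) = 96164*(-1/22538) = -48082/11269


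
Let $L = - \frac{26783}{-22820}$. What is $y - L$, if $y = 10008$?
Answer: $\frac{228355777}{22820} \approx 10007.0$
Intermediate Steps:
$L = \frac{26783}{22820}$ ($L = \left(-26783\right) \left(- \frac{1}{22820}\right) = \frac{26783}{22820} \approx 1.1737$)
$y - L = 10008 - \frac{26783}{22820} = \frac{228355777}{22820}$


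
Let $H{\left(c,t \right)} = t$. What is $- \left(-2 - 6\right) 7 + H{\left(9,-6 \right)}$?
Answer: $50$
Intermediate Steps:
$- \left(-2 - 6\right) 7 + H{\left(9,-6 \right)} = - \left(-2 - 6\right) 7 - 6 = - \left(-8\right) 7 - 6 = \left(-1\right) \left(-56\right) - 6 = 56 - 6 = 50$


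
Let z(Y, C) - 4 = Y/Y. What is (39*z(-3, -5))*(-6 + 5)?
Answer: -195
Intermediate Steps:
z(Y, C) = 5 (z(Y, C) = 4 + Y/Y = 4 + 1 = 5)
(39*z(-3, -5))*(-6 + 5) = (39*5)*(-6 + 5) = 195*(-1) = -195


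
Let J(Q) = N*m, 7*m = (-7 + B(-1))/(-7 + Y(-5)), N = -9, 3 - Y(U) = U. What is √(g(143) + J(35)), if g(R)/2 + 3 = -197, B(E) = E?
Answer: 2*I*√4774/7 ≈ 19.741*I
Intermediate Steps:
Y(U) = 3 - U
g(R) = -400 (g(R) = -6 + 2*(-197) = -6 - 394 = -400)
m = -8/7 (m = ((-7 - 1)/(-7 + (3 - 1*(-5))))/7 = (-8/(-7 + (3 + 5)))/7 = (-8/(-7 + 8))/7 = (-8/1)/7 = (-8*1)/7 = (⅐)*(-8) = -8/7 ≈ -1.1429)
J(Q) = 72/7 (J(Q) = -9*(-8/7) = 72/7)
√(g(143) + J(35)) = √(-400 + 72/7) = √(-2728/7) = 2*I*√4774/7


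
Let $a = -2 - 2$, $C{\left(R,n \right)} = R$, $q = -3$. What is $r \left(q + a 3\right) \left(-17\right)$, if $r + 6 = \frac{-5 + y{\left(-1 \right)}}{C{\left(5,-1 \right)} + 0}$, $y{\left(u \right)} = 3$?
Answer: $-1632$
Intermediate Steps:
$a = -4$
$r = - \frac{32}{5}$ ($r = -6 + \frac{-5 + 3}{5 + 0} = -6 - \frac{2}{5} = - \frac{32}{5} \approx -6.4$)
$r \left(q + a 3\right) \left(-17\right) = - \frac{32 \left(-3 - 12\right)}{5} \left(-17\right) = \left(- \frac{32}{5}\right) \left(-15\right) \left(-17\right) = 96 \left(-17\right) = -1632$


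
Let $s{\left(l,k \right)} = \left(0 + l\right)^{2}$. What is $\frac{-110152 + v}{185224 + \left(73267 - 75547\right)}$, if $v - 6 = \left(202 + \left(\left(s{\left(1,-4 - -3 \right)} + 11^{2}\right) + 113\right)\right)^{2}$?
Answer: $\frac{80823}{182944} \approx 0.44179$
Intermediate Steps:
$s{\left(l,k \right)} = l^{2}$
$v = 190975$ ($v = 6 + \left(202 + \left(\left(1^{2} + 11^{2}\right) + 113\right)\right)^{2} = 6 + \left(202 + \left(\left(1 + 121\right) + 113\right)\right)^{2} = 6 + \left(202 + \left(122 + 113\right)\right)^{2} = 6 + \left(202 + 235\right)^{2} = 6 + 437^{2} = 6 + 190969 = 190975$)
$\frac{-110152 + v}{185224 + \left(73267 - 75547\right)} = \frac{-110152 + 190975}{185224 + \left(73267 - 75547\right)} = \frac{80823}{185224 - 2280} = \frac{80823}{182944}$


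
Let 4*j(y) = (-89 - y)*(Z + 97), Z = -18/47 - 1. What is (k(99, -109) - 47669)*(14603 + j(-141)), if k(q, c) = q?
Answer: -35428375910/47 ≈ -7.5380e+8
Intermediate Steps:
Z = -65/47 (Z = -18*1/47 - 1 = -18/47 - 1 = -65/47 ≈ -1.3830)
j(y) = -199983/94 - 2247*y/94 (j(y) = ((-89 - y)*(-65/47 + 97))/4 = ((-89 - y)*(4494/47))/4 = (-399966/47 - 4494*y/47)/4 = -199983/94 - 2247*y/94)
(k(99, -109) - 47669)*(14603 + j(-141)) = (99 - 47669)*(14603 + (-199983/94 - 2247/94*(-141))) = -47570*(14603 + (-199983/94 + 6741/2)) = -47570*(14603 + 58422/47) = -47570*744763/47 = -35428375910/47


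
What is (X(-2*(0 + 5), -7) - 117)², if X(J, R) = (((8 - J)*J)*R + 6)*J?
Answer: 163251729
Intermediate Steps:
X(J, R) = J*(6 + J*R*(8 - J)) (X(J, R) = ((J*(8 - J))*R + 6)*J = (J*R*(8 - J) + 6)*J = (6 + J*R*(8 - J))*J = J*(6 + J*R*(8 - J)))
(X(-2*(0 + 5), -7) - 117)² = ((-2*(0 + 5))*(6 - 1*(-7)*(-2*(0 + 5))² + 8*(-2*(0 + 5))*(-7)) - 117)² = ((-2*5)*(6 - 1*(-7)*(-2*5)² + 8*(-2*5)*(-7)) - 117)² = (-10*(6 - 1*(-7)*(-10)² + 8*(-10)*(-7)) - 117)² = (-10*(6 - 1*(-7)*100 + 560) - 117)² = (-10*(6 + 700 + 560) - 117)² = (-10*1266 - 117)² = (-12660 - 117)² = (-12777)² = 163251729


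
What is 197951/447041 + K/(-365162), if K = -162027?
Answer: 20673842167/23320340806 ≈ 0.88652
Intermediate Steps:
197951/447041 + K/(-365162) = 197951/447041 - 162027/(-365162) = 197951*(1/447041) - 162027*(-1/365162) = 197951/447041 + 162027/365162 = 20673842167/23320340806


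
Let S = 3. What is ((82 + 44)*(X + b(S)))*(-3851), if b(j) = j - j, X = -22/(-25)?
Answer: -10674972/25 ≈ -4.2700e+5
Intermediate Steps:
X = 22/25 (X = -22*(-1/25) = 22/25 ≈ 0.88000)
b(j) = 0
((82 + 44)*(X + b(S)))*(-3851) = ((82 + 44)*(22/25 + 0))*(-3851) = (126*(22/25))*(-3851) = (2772/25)*(-3851) = -10674972/25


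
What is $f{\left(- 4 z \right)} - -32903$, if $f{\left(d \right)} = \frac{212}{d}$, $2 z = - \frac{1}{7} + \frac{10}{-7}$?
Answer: $\frac{362675}{11} \approx 32970.0$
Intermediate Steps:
$z = - \frac{11}{14}$ ($z = \frac{- \frac{1}{7} + \frac{10}{-7}}{2} = \frac{\left(-1\right) \frac{1}{7} + 10 \left(- \frac{1}{7}\right)}{2} = \frac{- \frac{1}{7} - \frac{10}{7}}{2} = \frac{1}{2} \left(- \frac{11}{7}\right) = - \frac{11}{14} \approx -0.78571$)
$f{\left(- 4 z \right)} - -32903 = \frac{212}{\left(-4\right) \left(- \frac{11}{14}\right)} - -32903 = \frac{212}{\frac{22}{7}} + 32903 = 212 \cdot \frac{7}{22} + 32903 = \frac{742}{11} + 32903 = \frac{362675}{11}$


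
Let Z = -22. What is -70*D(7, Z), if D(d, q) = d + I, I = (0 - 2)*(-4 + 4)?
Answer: -490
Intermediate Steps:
I = 0 (I = -2*0 = 0)
D(d, q) = d (D(d, q) = d + 0 = d)
-70*D(7, Z) = -70*7 = -490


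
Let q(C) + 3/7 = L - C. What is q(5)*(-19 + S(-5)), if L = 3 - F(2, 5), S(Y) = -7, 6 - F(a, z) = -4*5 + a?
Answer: 4810/7 ≈ 687.14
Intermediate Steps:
F(a, z) = 26 - a (F(a, z) = 6 - (-4*5 + a) = 6 - (-20 + a) = 6 + (20 - a) = 26 - a)
L = -21 (L = 3 - (26 - 1*2) = 3 - (26 - 2) = 3 - 1*24 = 3 - 24 = -21)
q(C) = -150/7 - C (q(C) = -3/7 + (-21 - C) = -150/7 - C)
q(5)*(-19 + S(-5)) = (-150/7 - 1*5)*(-19 - 7) = (-150/7 - 5)*(-26) = -185/7*(-26) = 4810/7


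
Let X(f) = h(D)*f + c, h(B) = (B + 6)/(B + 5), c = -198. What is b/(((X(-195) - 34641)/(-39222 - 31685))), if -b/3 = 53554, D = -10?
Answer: -3797353478/11665 ≈ -3.2553e+5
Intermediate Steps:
b = -160662 (b = -3*53554 = -160662)
h(B) = (6 + B)/(5 + B)
X(f) = -198 + 4*f/5 (X(f) = ((6 - 10)/(5 - 10))*f - 198 = (-4/(-5))*f - 198 = (-⅕*(-4))*f - 198 = 4*f/5 - 198 = -198 + 4*f/5)
b/(((X(-195) - 34641)/(-39222 - 31685))) = -160662*(-39222 - 31685)/((-198 + (⅘)*(-195)) - 34641) = -160662*(-70907/((-198 - 156) - 34641)) = -160662*(-70907/(-354 - 34641)) = -160662/((-34995*(-1/70907))) = -160662/34995/70907 = -160662*70907/34995 = -3797353478/11665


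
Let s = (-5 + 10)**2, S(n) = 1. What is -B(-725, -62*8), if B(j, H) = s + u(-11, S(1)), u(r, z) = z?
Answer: -26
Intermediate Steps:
s = 25 (s = 5**2 = 25)
B(j, H) = 26 (B(j, H) = 25 + 1 = 26)
-B(-725, -62*8) = -1*26 = -26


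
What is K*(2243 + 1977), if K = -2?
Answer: -8440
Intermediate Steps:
K*(2243 + 1977) = -2*(2243 + 1977) = -2*4220 = -8440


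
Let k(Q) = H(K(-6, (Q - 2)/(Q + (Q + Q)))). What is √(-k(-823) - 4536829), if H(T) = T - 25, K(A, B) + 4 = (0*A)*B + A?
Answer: I*√4536794 ≈ 2130.0*I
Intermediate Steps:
K(A, B) = -4 + A (K(A, B) = -4 + ((0*A)*B + A) = -4 + (0*B + A) = -4 + (0 + A) = -4 + A)
H(T) = -25 + T
k(Q) = -35 (k(Q) = -25 + (-4 - 6) = -25 - 10 = -35)
√(-k(-823) - 4536829) = √(-1*(-35) - 4536829) = √(35 - 4536829) = √(-4536794) = I*√4536794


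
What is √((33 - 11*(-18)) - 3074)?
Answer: I*√2843 ≈ 53.32*I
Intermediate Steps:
√((33 - 11*(-18)) - 3074) = √((33 + 198) - 3074) = √(231 - 3074) = √(-2843) = I*√2843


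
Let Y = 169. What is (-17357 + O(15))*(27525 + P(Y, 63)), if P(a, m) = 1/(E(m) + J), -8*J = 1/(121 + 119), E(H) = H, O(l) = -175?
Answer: -58371012661140/120959 ≈ -4.8257e+8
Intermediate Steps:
J = -1/1920 (J = -1/(8*(121 + 119)) = -⅛/240 = -⅛*1/240 = -1/1920 ≈ -0.00052083)
P(a, m) = 1/(-1/1920 + m) (P(a, m) = 1/(m - 1/1920) = 1/(-1/1920 + m))
(-17357 + O(15))*(27525 + P(Y, 63)) = (-17357 - 175)*(27525 + 1920/(-1 + 1920*63)) = -17532*(27525 + 1920/(-1 + 120960)) = -17532*(27525 + 1920/120959) = -17532*3329398395/120959 = -58371012661140/120959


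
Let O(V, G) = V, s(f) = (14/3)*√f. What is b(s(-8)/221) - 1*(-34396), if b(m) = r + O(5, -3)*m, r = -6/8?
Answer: 137581/4 + 140*I*√2/663 ≈ 34395.0 + 0.29863*I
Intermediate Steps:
s(f) = 14*√f/3 (s(f) = (14*(⅓))*√f = 14*√f/3)
r = -¾ (r = -6*⅛ = -¾ ≈ -0.75000)
b(m) = -¾ + 5*m
b(s(-8)/221) - 1*(-34396) = (-¾ + 5*((14*√(-8)/3)/221)) - 1*(-34396) = (-¾ + 5*((14*(2*I*√2)/3)*(1/221))) + 34396 = (-¾ + 5*((28*I*√2/3)*(1/221))) + 34396 = (-¾ + 5*(28*I*√2/663)) + 34396 = (-¾ + 140*I*√2/663) + 34396 = 137581/4 + 140*I*√2/663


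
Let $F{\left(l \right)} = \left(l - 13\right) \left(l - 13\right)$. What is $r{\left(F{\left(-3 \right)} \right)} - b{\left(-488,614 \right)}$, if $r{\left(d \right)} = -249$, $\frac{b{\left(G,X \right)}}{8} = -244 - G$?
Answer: $-2201$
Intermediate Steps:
$b{\left(G,X \right)} = -1952 - 8 G$ ($b{\left(G,X \right)} = 8 \left(-244 - G\right) = -1952 - 8 G$)
$F{\left(l \right)} = \left(-13 + l\right)^{2}$ ($F{\left(l \right)} = \left(-13 + l\right) \left(-13 + l\right) = \left(-13 + l\right)^{2}$)
$r{\left(F{\left(-3 \right)} \right)} - b{\left(-488,614 \right)} = -249 - \left(-1952 - -3904\right) = -249 - \left(-1952 + 3904\right) = -249 - 1952 = -2201$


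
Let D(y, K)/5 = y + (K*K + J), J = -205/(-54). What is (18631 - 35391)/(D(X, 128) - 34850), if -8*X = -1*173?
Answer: -724032/2038915 ≈ -0.35511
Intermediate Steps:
J = 205/54 (J = -205*(-1/54) = 205/54 ≈ 3.7963)
X = 173/8 (X = -(-1)*173/8 = -⅛*(-173) = 173/8 ≈ 21.625)
D(y, K) = 1025/54 + 5*y + 5*K² (D(y, K) = 5*(y + (K*K + 205/54)) = 5*(y + (K² + 205/54)) = 5*(y + (205/54 + K²)) = 5*(205/54 + y + K²) = 1025/54 + 5*y + 5*K²)
(18631 - 35391)/(D(X, 128) - 34850) = (18631 - 35391)/((1025/54 + 5*(173/8) + 5*128²) - 34850) = -16760/((1025/54 + 865/8 + 5*16384) - 34850) = -16760/((1025/54 + 865/8 + 81920) - 34850) = -16760/(17722175/216 - 34850) = -16760/10194575/216 = -16760*216/10194575 = -724032/2038915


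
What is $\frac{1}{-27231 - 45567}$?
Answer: $- \frac{1}{72798} \approx -1.3737 \cdot 10^{-5}$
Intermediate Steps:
$\frac{1}{-27231 - 45567} = \frac{1}{-72798} = - \frac{1}{72798}$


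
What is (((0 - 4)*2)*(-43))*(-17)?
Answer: -5848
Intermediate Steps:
(((0 - 4)*2)*(-43))*(-17) = (-4*2*(-43))*(-17) = -8*(-43)*(-17) = 344*(-17) = -5848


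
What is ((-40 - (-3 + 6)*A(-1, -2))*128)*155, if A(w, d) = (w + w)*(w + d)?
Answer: -1150720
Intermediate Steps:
A(w, d) = 2*w*(d + w) (A(w, d) = (2*w)*(d + w) = 2*w*(d + w))
((-40 - (-3 + 6)*A(-1, -2))*128)*155 = ((-40 - (-3 + 6)*2*(-1)*(-2 - 1))*128)*155 = ((-40 - 3*2*(-1)*(-3))*128)*155 = ((-40 - 3*6)*128)*155 = ((-40 - 1*18)*128)*155 = ((-40 - 18)*128)*155 = -58*128*155 = -7424*155 = -1150720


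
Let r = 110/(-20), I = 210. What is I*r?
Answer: -1155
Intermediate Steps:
r = -11/2 (r = 110*(-1/20) = -11/2 ≈ -5.5000)
I*r = 210*(-11/2) = -1155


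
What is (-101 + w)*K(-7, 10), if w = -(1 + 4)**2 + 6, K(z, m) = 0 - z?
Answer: -840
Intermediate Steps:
K(z, m) = -z
w = -19 (w = -1*5**2 + 6 = -1*25 + 6 = -25 + 6 = -19)
(-101 + w)*K(-7, 10) = (-101 - 19)*(-1*(-7)) = -120*7 = -840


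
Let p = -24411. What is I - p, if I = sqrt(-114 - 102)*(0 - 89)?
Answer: 24411 - 534*I*sqrt(6) ≈ 24411.0 - 1308.0*I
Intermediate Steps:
I = -534*I*sqrt(6) (I = sqrt(-216)*(-89) = (6*I*sqrt(6))*(-89) = -534*I*sqrt(6) ≈ -1308.0*I)
I - p = -534*I*sqrt(6) - 1*(-24411) = -534*I*sqrt(6) + 24411 = 24411 - 534*I*sqrt(6)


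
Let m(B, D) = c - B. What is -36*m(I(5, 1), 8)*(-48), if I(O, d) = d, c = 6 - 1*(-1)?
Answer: 10368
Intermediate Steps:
c = 7 (c = 6 + 1 = 7)
m(B, D) = 7 - B
-36*m(I(5, 1), 8)*(-48) = -36*(7 - 1*1)*(-48) = -36*(7 - 1)*(-48) = -36*6*(-48) = -216*(-48) = 10368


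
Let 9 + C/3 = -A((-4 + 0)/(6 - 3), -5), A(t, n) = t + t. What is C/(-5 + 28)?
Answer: -19/23 ≈ -0.82609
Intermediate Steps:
A(t, n) = 2*t
C = -19 (C = -27 + 3*(-2*(-4 + 0)/(6 - 3)) = -27 + 3*(-2*(-4/3)) = -27 + 3*(-2*(-4*⅓)) = -27 + 3*(-2*(-4)/3) = -27 + 3*(-1*(-8/3)) = -27 + 3*(8/3) = -27 + 8 = -19)
C/(-5 + 28) = -19/(-5 + 28) = -19/23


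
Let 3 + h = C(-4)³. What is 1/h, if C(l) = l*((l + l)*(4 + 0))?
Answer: 1/2097149 ≈ 4.7684e-7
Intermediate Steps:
C(l) = 8*l² (C(l) = l*((2*l)*4) = l*(8*l) = 8*l²)
h = 2097149 (h = -3 + (8*(-4)²)³ = -3 + (8*16)³ = -3 + 128³ = -3 + 2097152 = 2097149)
1/h = 1/2097149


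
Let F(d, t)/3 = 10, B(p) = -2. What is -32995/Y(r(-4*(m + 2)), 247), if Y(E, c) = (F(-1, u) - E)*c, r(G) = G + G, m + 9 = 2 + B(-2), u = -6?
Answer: 32995/6422 ≈ 5.1378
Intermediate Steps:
F(d, t) = 30 (F(d, t) = 3*10 = 30)
m = -9 (m = -9 + (2 - 2) = -9 + 0 = -9)
r(G) = 2*G
Y(E, c) = c*(30 - E) (Y(E, c) = (30 - E)*c = c*(30 - E))
-32995/Y(r(-4*(m + 2)), 247) = -32995*1/(247*(30 - 2*(-4*(-9 + 2)))) = -32995*1/(247*(30 - 2*(-4*(-7)))) = -32995*1/(247*(30 - 2*28)) = -32995*1/(247*(30 - 1*56)) = -32995*1/(247*(30 - 56)) = -32995/(247*(-26)) = -32995/(-6422) = -32995*(-1/6422) = 32995/6422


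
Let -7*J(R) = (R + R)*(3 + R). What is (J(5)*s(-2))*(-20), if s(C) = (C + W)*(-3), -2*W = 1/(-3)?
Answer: 8800/7 ≈ 1257.1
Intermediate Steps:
W = 1/6 (W = -1/2/(-3) = -1/2*(-1/3) = 1/6 ≈ 0.16667)
J(R) = -2*R*(3 + R)/7 (J(R) = -(R + R)*(3 + R)/7 = -2*R*(3 + R)/7)
s(C) = -1/2 - 3*C (s(C) = (C + 1/6)*(-3) = (1/6 + C)*(-3) = -1/2 - 3*C)
(J(5)*s(-2))*(-20) = ((-2/7*5*(3 + 5))*(-1/2 - 3*(-2)))*(-20) = ((-2/7*5*8)*(-1/2 + 6))*(-20) = -80/7*11/2*(-20) = -440/7*(-20) = 8800/7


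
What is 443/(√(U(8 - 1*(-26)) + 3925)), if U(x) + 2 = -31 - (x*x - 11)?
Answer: 443*√2747/2747 ≈ 8.4523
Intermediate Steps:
U(x) = -22 - x² (U(x) = -2 + (-31 - (x*x - 11)) = -2 + (-31 - (x² - 11)) = -2 + (-31 - (-11 + x²)) = -2 + (-31 + (11 - x²)) = -2 + (-20 - x²) = -22 - x²)
443/(√(U(8 - 1*(-26)) + 3925)) = 443/(√((-22 - (8 - 1*(-26))²) + 3925)) = 443/(√((-22 - (8 + 26)²) + 3925)) = 443/(√((-22 - 1*34²) + 3925)) = 443/(√((-22 - 1*1156) + 3925)) = 443/(√((-22 - 1156) + 3925)) = 443/(√(-1178 + 3925)) = 443/(√2747) = 443*(√2747/2747) = 443*√2747/2747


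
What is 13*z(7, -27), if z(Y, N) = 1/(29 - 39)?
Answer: -13/10 ≈ -1.3000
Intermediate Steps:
z(Y, N) = -⅒ (z(Y, N) = 1/(-10) = -⅒)
13*z(7, -27) = 13*(-⅒) = -13/10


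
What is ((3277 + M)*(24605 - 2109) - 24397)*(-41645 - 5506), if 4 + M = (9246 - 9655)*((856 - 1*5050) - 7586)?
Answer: -5113987224979581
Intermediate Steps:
M = 4818016 (M = -4 + (9246 - 9655)*((856 - 1*5050) - 7586) = -4 - 409*((856 - 5050) - 7586) = -4 - 409*(-4194 - 7586) = -4 - 409*(-11780) = -4 + 4818020 = 4818016)
((3277 + M)*(24605 - 2109) - 24397)*(-41645 - 5506) = ((3277 + 4818016)*(24605 - 2109) - 24397)*(-41645 - 5506) = (4821293*22496 - 24397)*(-47151) = (108459807328 - 24397)*(-47151) = 108459782931*(-47151) = -5113987224979581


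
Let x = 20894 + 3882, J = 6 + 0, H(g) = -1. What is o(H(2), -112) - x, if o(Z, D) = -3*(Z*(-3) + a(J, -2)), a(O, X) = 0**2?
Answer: -24785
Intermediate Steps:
J = 6
a(O, X) = 0
x = 24776
o(Z, D) = 9*Z (o(Z, D) = -3*(Z*(-3) + 0) = -3*(-3*Z + 0) = -(-9)*Z = 9*Z)
o(H(2), -112) - x = 9*(-1) - 1*24776 = -9 - 24776 = -24785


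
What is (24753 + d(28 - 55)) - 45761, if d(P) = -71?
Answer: -21079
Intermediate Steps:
(24753 + d(28 - 55)) - 45761 = (24753 - 71) - 45761 = 24682 - 45761 = -21079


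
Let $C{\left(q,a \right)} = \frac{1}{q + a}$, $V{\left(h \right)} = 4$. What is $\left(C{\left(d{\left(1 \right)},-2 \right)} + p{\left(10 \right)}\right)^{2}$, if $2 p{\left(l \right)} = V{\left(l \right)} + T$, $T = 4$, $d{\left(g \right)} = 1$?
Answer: $9$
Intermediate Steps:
$C{\left(q,a \right)} = \frac{1}{a + q}$
$p{\left(l \right)} = 4$ ($p{\left(l \right)} = \frac{4 + 4}{2} = \frac{1}{2} \cdot 8 = 4$)
$\left(C{\left(d{\left(1 \right)},-2 \right)} + p{\left(10 \right)}\right)^{2} = \left(\frac{1}{-2 + 1} + 4\right)^{2} = \left(\frac{1}{-1} + 4\right)^{2} = \left(-1 + 4\right)^{2} = 3^{2} = 9$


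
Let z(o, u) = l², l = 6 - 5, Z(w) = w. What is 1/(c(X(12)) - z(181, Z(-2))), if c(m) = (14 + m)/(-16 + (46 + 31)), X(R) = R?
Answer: -61/35 ≈ -1.7429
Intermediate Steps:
l = 1
c(m) = 14/61 + m/61 (c(m) = (14 + m)/(-16 + 77) = (14 + m)/61 = (14 + m)*(1/61) = 14/61 + m/61)
z(o, u) = 1 (z(o, u) = 1² = 1)
1/(c(X(12)) - z(181, Z(-2))) = 1/((14/61 + (1/61)*12) - 1*1) = 1/((14/61 + 12/61) - 1) = 1/(26/61 - 1) = 1/(-35/61) = -61/35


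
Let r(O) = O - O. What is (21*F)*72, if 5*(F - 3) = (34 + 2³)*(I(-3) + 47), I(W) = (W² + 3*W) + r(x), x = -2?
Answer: 3007368/5 ≈ 6.0147e+5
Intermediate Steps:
r(O) = 0
I(W) = W² + 3*W (I(W) = (W² + 3*W) + 0 = W² + 3*W)
F = 1989/5 (F = 3 + ((34 + 2³)*(-3*(3 - 3) + 47))/5 = 3 + ((34 + 8)*(-3*0 + 47))/5 = 3 + (42*(0 + 47))/5 = 3 + (42*47)/5 = 3 + (⅕)*1974 = 3 + 1974/5 = 1989/5 ≈ 397.80)
(21*F)*72 = (21*(1989/5))*72 = (41769/5)*72 = 3007368/5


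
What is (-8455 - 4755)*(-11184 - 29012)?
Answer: 530989160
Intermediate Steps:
(-8455 - 4755)*(-11184 - 29012) = -13210*(-40196) = 530989160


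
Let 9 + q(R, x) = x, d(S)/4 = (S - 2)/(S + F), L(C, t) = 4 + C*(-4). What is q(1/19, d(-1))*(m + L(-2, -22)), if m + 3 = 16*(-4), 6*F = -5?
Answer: 135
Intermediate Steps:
F = -⅚ (F = (⅙)*(-5) = -⅚ ≈ -0.83333)
L(C, t) = 4 - 4*C
d(S) = 4*(-2 + S)/(-⅚ + S) (d(S) = 4*((S - 2)/(S - ⅚)) = 4*((-2 + S)/(-⅚ + S)) = 4*(-2 + S)/(-⅚ + S))
q(R, x) = -9 + x
m = -67 (m = -3 + 16*(-4) = -3 - 64 = -67)
q(1/19, d(-1))*(m + L(-2, -22)) = (-9 + 24*(-2 - 1)/(-5 + 6*(-1)))*(-67 + (4 - 4*(-2))) = (-9 + 24*(-3)/(-5 - 6))*(-67 + (4 + 8)) = (-9 + 24*(-3)/(-11))*(-67 + 12) = (-9 + 24*(-1/11)*(-3))*(-55) = (-9 + 72/11)*(-55) = -27/11*(-55) = 135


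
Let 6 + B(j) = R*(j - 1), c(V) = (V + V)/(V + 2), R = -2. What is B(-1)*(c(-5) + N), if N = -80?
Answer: 460/3 ≈ 153.33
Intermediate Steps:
c(V) = 2*V/(2 + V) (c(V) = (2*V)/(2 + V) = 2*V/(2 + V))
B(j) = -4 - 2*j (B(j) = -6 - 2*(j - 1) = -6 - 2*(-1 + j) = -6 + (2 - 2*j) = -4 - 2*j)
B(-1)*(c(-5) + N) = (-4 - 2*(-1))*(2*(-5)/(2 - 5) - 80) = (-4 + 2)*(2*(-5)/(-3) - 80) = -2*(2*(-5)*(-⅓) - 80) = -2*(10/3 - 80) = -2*(-230/3) = 460/3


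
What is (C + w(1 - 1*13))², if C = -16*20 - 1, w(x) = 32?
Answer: 83521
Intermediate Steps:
C = -321 (C = -320 - 1 = -321)
(C + w(1 - 1*13))² = (-321 + 32)² = (-289)² = 83521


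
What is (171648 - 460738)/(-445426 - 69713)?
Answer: 289090/515139 ≈ 0.56119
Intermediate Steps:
(171648 - 460738)/(-445426 - 69713) = -289090/(-515139) = -289090*(-1/515139) = 289090/515139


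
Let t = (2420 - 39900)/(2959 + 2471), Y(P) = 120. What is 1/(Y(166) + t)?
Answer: 543/61412 ≈ 0.0088419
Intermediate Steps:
t = -3748/543 (t = -37480/5430 = -37480*1/5430 = -3748/543 ≈ -6.9024)
1/(Y(166) + t) = 1/(120 - 3748/543) = 1/(61412/543) = 543/61412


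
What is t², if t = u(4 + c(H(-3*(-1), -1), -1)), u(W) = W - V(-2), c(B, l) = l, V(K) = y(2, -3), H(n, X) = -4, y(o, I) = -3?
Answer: 36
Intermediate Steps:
V(K) = -3
u(W) = 3 + W (u(W) = W - 1*(-3) = W + 3 = 3 + W)
t = 6 (t = 3 + (4 - 1) = 3 + 3 = 6)
t² = 6² = 36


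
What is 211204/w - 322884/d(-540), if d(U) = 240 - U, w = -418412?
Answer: -2817984986/6799195 ≈ -414.46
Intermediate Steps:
211204/w - 322884/d(-540) = 211204/(-418412) - 322884/(240 - 1*(-540)) = 211204*(-1/418412) - 322884/(240 + 540) = -52801/104603 - 322884/780 = -52801/104603 - 322884*1/780 = -52801/104603 - 26907/65 = -2817984986/6799195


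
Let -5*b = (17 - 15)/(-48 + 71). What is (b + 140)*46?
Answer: 32196/5 ≈ 6439.2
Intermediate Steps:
b = -2/115 (b = -(17 - 15)/(5*(-48 + 71)) = -2/(5*23) = -1/5*2/23 = -2/115 ≈ -0.017391)
(b + 140)*46 = (-2/115 + 140)*46 = (16098/115)*46 = 32196/5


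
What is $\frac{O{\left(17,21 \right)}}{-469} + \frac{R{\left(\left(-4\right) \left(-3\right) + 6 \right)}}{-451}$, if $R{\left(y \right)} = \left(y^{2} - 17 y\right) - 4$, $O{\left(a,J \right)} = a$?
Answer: $- \frac{14233}{211519} \approx -0.067289$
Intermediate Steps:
$R{\left(y \right)} = -4 + y^{2} - 17 y$
$\frac{O{\left(17,21 \right)}}{-469} + \frac{R{\left(\left(-4\right) \left(-3\right) + 6 \right)}}{-451} = \frac{17}{-469} + \frac{-4 + \left(\left(-4\right) \left(-3\right) + 6\right)^{2} - 17 \left(\left(-4\right) \left(-3\right) + 6\right)}{-451} = 17 \left(- \frac{1}{469}\right) + \left(-4 + \left(12 + 6\right)^{2} - 17 \left(12 + 6\right)\right) \left(- \frac{1}{451}\right) = - \frac{17}{469} + \left(-4 + 18^{2} - 306\right) \left(- \frac{1}{451}\right) = - \frac{17}{469} + \left(-4 + 324 - 306\right) \left(- \frac{1}{451}\right) = - \frac{17}{469} + 14 \left(- \frac{1}{451}\right) = - \frac{17}{469} - \frac{14}{451} = - \frac{14233}{211519}$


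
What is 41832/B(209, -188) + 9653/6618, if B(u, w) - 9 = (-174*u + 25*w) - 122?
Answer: 120656711/272522622 ≈ 0.44274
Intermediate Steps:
B(u, w) = -113 - 174*u + 25*w (B(u, w) = 9 + ((-174*u + 25*w) - 122) = 9 + (-122 - 174*u + 25*w) = -113 - 174*u + 25*w)
41832/B(209, -188) + 9653/6618 = 41832/(-113 - 174*209 + 25*(-188)) + 9653/6618 = 41832/(-113 - 36366 - 4700) + 9653*(1/6618) = 41832/(-41179) + 9653/6618 = 41832*(-1/41179) + 9653/6618 = -41832/41179 + 9653/6618 = 120656711/272522622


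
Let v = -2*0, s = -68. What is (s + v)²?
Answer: 4624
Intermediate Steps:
v = 0
(s + v)² = (-68 + 0)² = (-68)² = 4624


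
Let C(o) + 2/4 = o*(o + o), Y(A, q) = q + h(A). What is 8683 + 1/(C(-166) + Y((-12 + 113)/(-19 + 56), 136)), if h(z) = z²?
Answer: 1313634201669/151288057 ≈ 8683.0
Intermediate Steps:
Y(A, q) = q + A²
C(o) = -½ + 2*o² (C(o) = -½ + o*(o + o) = -½ + o*(2*o) = -½ + 2*o²)
8683 + 1/(C(-166) + Y((-12 + 113)/(-19 + 56), 136)) = 8683 + 1/((-½ + 2*(-166)²) + (136 + ((-12 + 113)/(-19 + 56))²)) = 8683 + 1/((-½ + 2*27556) + (136 + (101/37)²)) = 8683 + 1/((-½ + 55112) + (136 + (101*(1/37))²)) = 8683 + 1/(110223/2 + (136 + (101/37)²)) = 8683 + 1/(110223/2 + (136 + 10201/1369)) = 8683 + 1/(110223/2 + 196385/1369) = 8683 + 1/(151288057/2738) = 8683 + 2738/151288057 = 1313634201669/151288057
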